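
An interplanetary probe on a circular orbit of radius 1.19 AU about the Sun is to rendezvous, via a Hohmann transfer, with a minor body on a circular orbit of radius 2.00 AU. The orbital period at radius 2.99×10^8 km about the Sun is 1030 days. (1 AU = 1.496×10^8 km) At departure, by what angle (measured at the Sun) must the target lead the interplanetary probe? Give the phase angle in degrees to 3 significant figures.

φ = 51.8°

From Kepler's third law T² = 4π²r³/μ at r = 2.99×10^8 km, T = 1030 days = 1030 × 86400 s = 8.8992×10^7 s: μ = 4π²r³/T² = 1.33251×10^11 km³/s².
In km: r₁ = 1.19 × 1.496×10^8 = 1.78024×10^8 km; r₂ = 2.00 × 1.496×10^8 = 2.992×10^8 km.
The Hohmann ellipse has a_t = (r₁ + r₂)/2 = 2.38612×10^8 km.
The half-period of the transfer ellipse is t = π√(a_t³/μ) = 3.172×10^7 s.
The target's mean motion on its circular orbit is ω₂ = √(μ/r₂³) = 7.053×10^-8 rad/s.
Angle swept by the target during transfer: ω₂·t = 2.237 rad = 128.2°.
The interplanetary probe traverses 180° on the transfer ellipse, so the target must lead by 180° − 128.2° = 51.8°.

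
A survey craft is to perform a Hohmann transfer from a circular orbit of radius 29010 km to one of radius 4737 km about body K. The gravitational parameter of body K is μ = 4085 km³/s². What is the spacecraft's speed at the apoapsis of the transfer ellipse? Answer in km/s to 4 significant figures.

Semi-major axis of the transfer orbit: a_t = (29010 + 4737)/2 = 16873.5 km.
At apoapsis, r = 29010 km.
Vis-viva: v = √[μ(2/r − 1/a_t)] = √[4085 × (2/29010 − 1/16873.5)] = 0.1988 km/s.

v = 0.1988 km/s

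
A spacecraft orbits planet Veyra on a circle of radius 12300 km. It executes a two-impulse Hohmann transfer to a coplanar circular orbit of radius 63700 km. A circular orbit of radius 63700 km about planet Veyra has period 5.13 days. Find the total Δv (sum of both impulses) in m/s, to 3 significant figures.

From Kepler's third law T² = 4π²r³/μ at r = 63700 km, T = 5.13 days = 5.13 × 86400 s = 4.43232×10^5 s: μ = 4π²r³/T² = 51941.7 km³/s².
Semi-major axis of the transfer orbit: a_t = (12300 + 63700)/2 = 38000 km.
Circular speed at r₁: v₁ = √(μ/r₁) = √(51941.7/12300) = 2.05497 km/s.
On the transfer ellipse at r₁, vis-viva gives v_p = √[μ(2/r₁ − 1/a_t)] = 2.66062 km/s.
First burn Δv₁ = |v_p − v₁| = 0.60565 km/s.
At r₂, v₂ = √(μ/r₂) = 0.90300 km/s.
Transfer-orbit speed at r₂: v_a = √[μ(2/r₂ − 1/a_t)] = 0.51375 km/s.
Second burn Δv₂ = |v₂ − v_a| = 0.38925 km/s.
Total Δv = Δv₁ + Δv₂ = 0.9949 km/s.

Δv = 995 m/s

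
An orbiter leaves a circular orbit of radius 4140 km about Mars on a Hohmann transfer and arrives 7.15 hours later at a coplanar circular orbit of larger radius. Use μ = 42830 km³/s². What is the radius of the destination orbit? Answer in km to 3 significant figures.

r₂ = 24300 km

Transfer time t = 7.15 hours = 25740 s, and t = π√(a_t³/μ).
So a_t = (μ t²/π²)^(1/3) = (42830 × (25740)² / π²)^(1/3) = 14220 km.
Since a_t = (r₁ + r₂)/2, r₂ = 2a_t − r₁ = 2×14220 − 4140 = 24300 km.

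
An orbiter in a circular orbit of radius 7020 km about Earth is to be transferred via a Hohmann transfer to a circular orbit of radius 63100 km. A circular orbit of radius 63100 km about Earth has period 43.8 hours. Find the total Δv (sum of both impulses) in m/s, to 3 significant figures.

From Kepler's third law T² = 4π²r³/μ at r = 63100 km, T = 43.8 hours = 43.8 × 3600 s = 1.5768×10^5 s: μ = 4π²r³/T² = 3.98928×10^5 km³/s².
Semi-major axis of the transfer orbit: a_t = (7020 + 63100)/2 = 35060 km.
Circular speed at r₁: v₁ = √(μ/r₁) = √(3.98928×10^5/7020) = 7.5384 km/s.
Transfer-orbit speed at r₁ (vis-viva equation): v_p = √[μ(2/r₁ − 1/a_t)] = 10.113 km/s.
First burn Δv₁ = |v_p − v₁| = 2.575 km/s.
Circular speed at r₂: v₂ = √(μ/r₂) = 2.514 km/s.
Transfer-orbit speed at r₂: v_a = √[μ(2/r₂ − 1/a_t)] = 1.125 km/s.
Second burn Δv₂ = |v₂ − v_a| = 1.389 km/s.
Total Δv = Δv₁ + Δv₂ = 3.964 km/s.

Δv = 3960 m/s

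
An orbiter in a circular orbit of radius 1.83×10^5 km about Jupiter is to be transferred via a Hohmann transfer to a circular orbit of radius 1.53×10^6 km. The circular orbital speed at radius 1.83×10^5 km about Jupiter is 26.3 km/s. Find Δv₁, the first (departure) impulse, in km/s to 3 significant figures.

Δv₁ = 8.85 km/s

From the circular-orbit relation v² = μ/r at r = 1.83×10^5 km: μ = v²r = (26.3)² × 1.83×10^5 = 1.26579×10^8 km³/s².
The Hohmann ellipse has a_t = (r₁ + r₂)/2 = 8.565×10^5 km.
Circular speed at r = 1.830×10^5 km: v_c = √(μ/r) = 26.300 km/s.
Transfer-orbit speed at the same r (vis-viva, a = a_t): v_t = √[μ(2/r − 1/a_t)] = 35.151 km/s.
Δv₁ = |v_t − v_c| = |35.151 − 26.300| = 8.851 km/s.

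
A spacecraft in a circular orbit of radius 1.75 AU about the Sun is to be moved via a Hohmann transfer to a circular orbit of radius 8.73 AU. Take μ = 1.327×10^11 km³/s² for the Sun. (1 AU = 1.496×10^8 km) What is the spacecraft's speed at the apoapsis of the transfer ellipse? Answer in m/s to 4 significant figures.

v = 5825 m/s

In km: r₁ = 1.75 × 1.496×10^8 = 2.618×10^8 km; r₂ = 8.73 × 1.496×10^8 = 1.306008×10^9 km.
The Hohmann ellipse has a_t = (r₁ + r₂)/2 = 7.83904×10^8 km.
At apoapsis, r = 1.306008×10^9 km.
From the vis-viva equation, v = √[μ(2/r − 1/a_t)] = 5.825 km/s.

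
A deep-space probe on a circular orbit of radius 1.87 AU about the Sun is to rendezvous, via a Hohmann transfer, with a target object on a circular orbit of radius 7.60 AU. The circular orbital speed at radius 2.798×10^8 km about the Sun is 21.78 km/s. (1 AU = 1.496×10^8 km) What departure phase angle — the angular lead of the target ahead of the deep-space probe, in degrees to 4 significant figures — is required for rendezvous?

From the circular-orbit relation v² = μ/r at r = 2.798×10^8 km: μ = v²r = (21.78)² × 2.798×10^8 = 1.32728×10^11 km³/s².
In km: r₁ = 1.87 × 1.496×10^8 = 2.79752×10^8 km; r₂ = 7.60 × 1.496×10^8 = 1.13696×10^9 km.
Semi-major axis of the transfer orbit: a_t = (2.79752×10^8 + 1.13696×10^9)/2 = 7.08356×10^8 km.
The half-period of the transfer ellipse is t = π√(a_t³/μ) = 1.626×10^8 s.
Target angular speed ω₂ = √(μ/r₂³) = 9.503×10^-9 rad/s.
Angle swept by the target during transfer: ω₂·t = 1.545 rad = 88.52°.
The deep-space probe traverses 180° on the transfer ellipse, so the target must lead by 180° − 88.52° = 91.48°.

φ = 91.48°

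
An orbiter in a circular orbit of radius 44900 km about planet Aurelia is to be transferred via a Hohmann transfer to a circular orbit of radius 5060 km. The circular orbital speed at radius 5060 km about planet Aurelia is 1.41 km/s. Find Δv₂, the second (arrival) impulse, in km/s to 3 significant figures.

From the circular-orbit relation v² = μ/r at r = 5060 km: μ = v²r = (1.41)² × 5060 = 10059.8 km³/s².
Transfer-ellipse semi-major axis a_t = (r₁ + r₂)/2 = (44900 + 5060)/2 = 24980 km.
Circular speed at r = 5060 km: v_c = √(μ/r) = 1.4100 km/s.
Vis-viva on the transfer ellipse at r = 5060 km gives v_t = √[μ(2/r − 1/a_t)] = 1.8904 km/s.
Δv₂ = |v_t − v_c| = |1.8904 − 1.4100| = 0.4804 km/s.

Δv₂ = 0.480 km/s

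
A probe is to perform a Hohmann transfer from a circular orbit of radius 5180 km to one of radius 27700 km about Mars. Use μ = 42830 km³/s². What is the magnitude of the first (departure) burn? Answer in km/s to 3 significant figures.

The Hohmann ellipse has a_t = (r₁ + r₂)/2 = 16440 km.
On the circular orbit at r = 5180 km, v_c = √(μ/r) = 2.875 km/s.
Transfer-orbit speed at the same r (vis-viva, a = a_t): v_t = √[μ(2/r − 1/a_t)] = 3.732 km/s.
Δv₁ = |v_t − v_c| = |3.732 − 2.875| = 0.8570 km/s.

Δv₁ = 0.857 km/s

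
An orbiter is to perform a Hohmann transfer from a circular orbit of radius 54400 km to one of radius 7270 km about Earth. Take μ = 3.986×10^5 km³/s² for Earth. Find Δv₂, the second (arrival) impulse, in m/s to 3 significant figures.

Transfer-ellipse semi-major axis a_t = (r₁ + r₂)/2 = (54400 + 7270)/2 = 30835 km.
On the circular orbit at r = 7270 km, v_c = √(μ/r) = 7.404597 km/s.
Vis-viva on the transfer ellipse at r = 7270 km gives v_t = √[μ(2/r − 1/a_t)] = 9.835103 km/s.
Δv₂ = |v_t − v_c| = |9.835103 − 7.404597| = 2.431 km/s.

Δv₂ = 2430 m/s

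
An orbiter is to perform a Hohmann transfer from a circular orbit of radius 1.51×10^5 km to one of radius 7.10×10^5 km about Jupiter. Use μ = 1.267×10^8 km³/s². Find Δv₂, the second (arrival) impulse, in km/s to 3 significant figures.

Δv₂ = 5.45 km/s

Semi-major axis of the transfer orbit: a_t = (1.510×10^5 + 7.100×10^5)/2 = 4.305×10^5 km.
On the circular orbit at r = 7.100×10^5 km, v_c = √(μ/r) = 13.3585 km/s.
Transfer-orbit speed at the same r (vis-viva, a = a_t): v_t = √[μ(2/r − 1/a_t)] = 7.91154 km/s.
Δv₂ = |v_t − v_c| = |7.91154 − 13.3585| = 5.447 km/s.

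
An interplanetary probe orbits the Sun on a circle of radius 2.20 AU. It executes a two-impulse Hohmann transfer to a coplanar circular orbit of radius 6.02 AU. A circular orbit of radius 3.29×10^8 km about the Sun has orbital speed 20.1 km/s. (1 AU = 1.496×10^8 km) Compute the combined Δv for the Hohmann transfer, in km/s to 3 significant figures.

Δv = 7.49 km/s

From the circular-orbit relation v² = μ/r at r = 3.29×10^8 km: μ = v²r = (20.1)² × 3.29×10^8 = 1.32919×10^11 km³/s².
In km: r₁ = 2.20 × 1.496×10^8 = 3.2912×10^8 km; r₂ = 6.02 × 1.496×10^8 = 9.00592×10^8 km.
The Hohmann ellipse has a_t = (r₁ + r₂)/2 = 6.14856×10^8 km.
Circular speed at r₁: v₁ = √(μ/r₁) = √(1.32919×10^11/3.2912×10^8) = 20.0963 km/s.
Transfer-orbit speed at r₁ (v² = μ(2/r − 1/a)): v_p = √[μ(2/r₁ − 1/a_t)] = 24.3217 km/s.
First burn Δv₁ = |v_p − v₁| = 4.2254 km/s.
At r₂, v₂ = √(μ/r₂) = 12.1487 km/s.
Transfer-orbit speed at r₂: v_a = √[μ(2/r₂ − 1/a_t)] = 8.88833 km/s.
Second burn Δv₂ = |v₂ − v_a| = 3.2604 km/s.
Total Δv = Δv₁ + Δv₂ = 7.486 km/s.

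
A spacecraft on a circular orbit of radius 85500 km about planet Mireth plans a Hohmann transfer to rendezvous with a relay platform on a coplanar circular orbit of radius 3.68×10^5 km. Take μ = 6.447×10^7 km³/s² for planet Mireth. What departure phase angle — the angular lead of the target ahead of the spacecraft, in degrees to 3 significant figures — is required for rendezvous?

The Hohmann ellipse has a_t = (r₁ + r₂)/2 = 2.2675×10^5 km.
Transfer time t = π√(a_t³/μ) = 42247 s.
Target angular speed ω₂ = √(μ/r₂³) = 3.5967×10^-5 rad/s.
Angle swept by the target during transfer: ω₂·t = 1.5195 rad = 87.06°.
The spacecraft traverses 180° on the transfer ellipse, so the target must lead by 180° − 87.06° = 92.9°.

φ = 92.9°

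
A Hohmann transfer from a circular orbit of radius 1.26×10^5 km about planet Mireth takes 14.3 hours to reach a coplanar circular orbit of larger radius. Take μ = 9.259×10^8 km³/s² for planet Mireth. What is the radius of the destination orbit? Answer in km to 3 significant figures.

Transfer time t = 14.3 hours = 51480 s, and t = π√(a_t³/μ).
So a_t = (μ t²/π²)^(1/3) = (9.259×10^8 × (51480)² / π²)^(1/3) = 6.2880×10^5 km.
Since a_t = (r₁ + r₂)/2, r₂ = 2a_t − r₁ = 2×6.2880×10^5 − 1.260×10^5 = 1.1316×10^6 km.

r₂ = 1.13×10^6 km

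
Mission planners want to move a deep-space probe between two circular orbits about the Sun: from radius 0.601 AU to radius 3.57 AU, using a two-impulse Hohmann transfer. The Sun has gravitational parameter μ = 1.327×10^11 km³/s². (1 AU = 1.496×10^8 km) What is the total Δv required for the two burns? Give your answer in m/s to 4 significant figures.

In km: r₁ = 0.601 × 1.496×10^8 = 8.99096×10^7 km; r₂ = 3.57 × 1.496×10^8 = 5.34072×10^8 km.
Semi-major axis of the transfer orbit: a_t = (8.99096×10^7 + 5.34072×10^8)/2 = 3.119908×10^8 km.
At r₁ the circular-orbit speed is v₁ = √(μ/r₁) = 38.418 km/s.
Transfer-orbit speed at r₁ (v² = μ(2/r − 1/a)): v_p = √[μ(2/r₁ − 1/a_t)] = 50.265 km/s.
First burn Δv₁ = |v_p − v₁| = 11.85 km/s.
Circular speed at r₂: v₂ = √(μ/r₂) = 15.763 km/s.
Transfer-orbit speed at r₂: v_a = √[μ(2/r₂ − 1/a_t)] = 8.4619 km/s.
Second burn Δv₂ = |v₂ − v_a| = 7.301 km/s.
Total Δv = Δv₁ + Δv₂ = 19.15 km/s.

Δv = 19150 m/s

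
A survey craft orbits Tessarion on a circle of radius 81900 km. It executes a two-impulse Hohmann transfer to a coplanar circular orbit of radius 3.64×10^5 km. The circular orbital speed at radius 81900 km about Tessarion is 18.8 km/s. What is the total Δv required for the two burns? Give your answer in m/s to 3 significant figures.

Δv = 8730 m/s

From the circular-orbit relation v² = μ/r at r = 81900 km: μ = v²r = (18.8)² × 81900 = 2.89467×10^7 km³/s².
The Hohmann ellipse has a_t = (r₁ + r₂)/2 = 2.2295×10^5 km.
Circular speed at r₁: v₁ = √(μ/r₁) = √(2.89467×10^7/81900) = 18.80000 km/s.
On the transfer ellipse at r₁, vis-viva equation gives v_p = √[μ(2/r₁ − 1/a_t)] = 24.02176 km/s.
First burn Δv₁ = |v_p − v₁| = 5.22176 km/s.
Circular speed at r₂: v₂ = √(μ/r₂) = 8.917623 km/s.
Transfer-orbit speed at r₂: v_a = √[μ(2/r₂ − 1/a_t)] = 5.404896 km/s.
Second burn Δv₂ = |v₂ − v_a| = 3.51273 km/s.
Δv = Δv₁ + Δv₂ = 5.22176 + 3.51273 = 8.734 km/s.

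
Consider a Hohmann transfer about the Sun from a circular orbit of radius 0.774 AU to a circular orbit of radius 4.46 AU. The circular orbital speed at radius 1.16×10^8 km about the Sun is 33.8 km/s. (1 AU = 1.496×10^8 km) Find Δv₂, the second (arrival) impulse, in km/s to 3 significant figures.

From the circular-orbit relation v² = μ/r at r = 1.16×10^8 km: μ = v²r = (33.8)² × 1.16×10^8 = 1.32523×10^11 km³/s².
In km: r₁ = 0.774 × 1.496×10^8 = 1.157904×10^8 km; r₂ = 4.46 × 1.496×10^8 = 6.67216×10^8 km.
Semi-major axis of the transfer orbit: a_t = (1.157904×10^8 + 6.67216×10^8)/2 = 3.915032×10^8 km.
On the circular orbit at r = 6.67216×10^8 km, v_c = √(μ/r) = 14.0933 km/s.
Vis-viva on the transfer ellipse at r = 6.67216×10^8 km gives v_t = √[μ(2/r − 1/a_t)] = 7.66445 km/s.
Δv₂ = |v_t − v_c| = |7.66445 − 14.0933| = 6.429 km/s.

Δv₂ = 6.43 km/s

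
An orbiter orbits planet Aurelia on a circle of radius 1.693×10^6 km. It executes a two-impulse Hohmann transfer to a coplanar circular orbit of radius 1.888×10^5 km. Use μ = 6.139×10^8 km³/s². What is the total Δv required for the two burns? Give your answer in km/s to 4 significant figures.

Transfer-ellipse semi-major axis a_t = (r₁ + r₂)/2 = (1.693×10^6 + 1.888×10^5)/2 = 9.409×10^5 km.
At r₁ the circular-orbit speed is v₁ = √(μ/r₁) = 19.04 km/s.
Transfer-orbit speed at r₁ (vis-viva equation): v_a = √[μ(2/r₁ − 1/a_t)] = 8.530 km/s.
First burn Δv₁ = |v_a − v₁| = 10.51 km/s.
At r₂, v₂ = √(μ/r₂) = 57.02 km/s.
Transfer-orbit speed at r₂: v_p = √[μ(2/r₂ − 1/a_t)] = 76.49 km/s.
Second burn Δv₂ = |v₂ − v_p| = 19.47 km/s.
Total Δv = Δv₁ + Δv₂ = 29.98 km/s.

Δv = 29.98 km/s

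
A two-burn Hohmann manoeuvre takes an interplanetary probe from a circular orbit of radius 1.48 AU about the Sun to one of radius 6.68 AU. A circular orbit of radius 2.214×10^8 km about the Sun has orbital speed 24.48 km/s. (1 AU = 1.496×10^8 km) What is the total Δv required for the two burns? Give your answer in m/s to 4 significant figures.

Δv = 11430 m/s

From the circular-orbit relation v² = μ/r at r = 2.214×10^8 km: μ = v²r = (24.48)² × 2.214×10^8 = 1.32678×10^11 km³/s².
In km: r₁ = 1.48 × 1.496×10^8 = 2.21408×10^8 km; r₂ = 6.68 × 1.496×10^8 = 9.99328×10^8 km.
Semi-major axis of the transfer orbit: a_t = (2.21408×10^8 + 9.99328×10^8)/2 = 6.10368×10^8 km.
Circular speed at r₁: v₁ = √(μ/r₁) = √(1.32678×10^11/2.21408×10^8) = 24.480 km/s.
On the transfer ellipse at r₁, vis-viva equation gives v_p = √[μ(2/r₁ − 1/a_t)] = 31.323 km/s.
First burn Δv₁ = |v_p − v₁| = 6.843 km/s.
Circular speed at r₂: v₂ = √(μ/r₂) = 11.5225 km/s.
Transfer-orbit speed at r₂: v_a = √[μ(2/r₂ − 1/a_t)] = 6.93980 km/s.
Second burn Δv₂ = |v₂ − v_a| = 4.583 km/s.
Total Δv = Δv₁ + Δv₂ = 11.43 km/s.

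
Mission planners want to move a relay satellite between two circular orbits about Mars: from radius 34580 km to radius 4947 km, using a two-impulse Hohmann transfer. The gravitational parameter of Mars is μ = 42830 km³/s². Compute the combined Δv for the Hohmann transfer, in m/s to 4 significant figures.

Δv = 1506 m/s

The Hohmann ellipse has a_t = (r₁ + r₂)/2 = 19763.5 km.
At r₁ the circular-orbit speed is v₁ = √(μ/r₁) = 1.1129 km/s.
On the transfer ellipse at r₁, vis-viva equation gives v_a = √[μ(2/r₁ − 1/a_t)] = 0.55680 km/s.
First burn Δv₁ = |v_a − v₁| = 0.5561 km/s.
Circular speed at r₂: v₂ = √(μ/r₂) = 2.9424 km/s.
Transfer-orbit speed at r₂: v_p = √[μ(2/r₂ − 1/a_t)] = 3.8921 km/s.
Second burn Δv₂ = |v₂ − v_p| = 0.9497 km/s.
Δv = Δv₁ + Δv₂ = 0.5561 + 0.9497 = 1.506 km/s.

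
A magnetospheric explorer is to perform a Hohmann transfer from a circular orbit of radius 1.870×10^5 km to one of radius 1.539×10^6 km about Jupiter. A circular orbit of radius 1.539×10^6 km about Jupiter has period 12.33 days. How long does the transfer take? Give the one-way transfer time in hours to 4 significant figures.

t = 62.13 hours

From Kepler's third law T² = 4π²r³/μ at r = 1.539×10^6 km, T = 12.33 days = 12.33 × 86400 s = 1.065312×10^6 s: μ = 4π²r³/T² = 1.26801×10^8 km³/s².
Transfer-ellipse semi-major axis a_t = (r₁ + r₂)/2 = (1.870×10^5 + 1.539×10^6)/2 = 8.630×10^5 km.
Half the transfer-orbit period gives t = π√(a_t³/μ) = 2.2367×10^5 s.
Converting: 2.2367×10^5 s ÷ 3600 s/hour = 62.13 hours.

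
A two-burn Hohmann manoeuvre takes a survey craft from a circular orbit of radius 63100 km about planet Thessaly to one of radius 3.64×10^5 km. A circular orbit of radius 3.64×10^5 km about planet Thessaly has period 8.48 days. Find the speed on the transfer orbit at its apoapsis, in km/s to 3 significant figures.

v = 1.70 km/s

From Kepler's third law T² = 4π²r³/μ at r = 3.64×10^5 km, T = 8.48 days = 8.48 × 86400 s = 7.32672×10^5 s: μ = 4π²r³/T² = 3.54687×10^6 km³/s².
The Hohmann ellipse has a_t = (r₁ + r₂)/2 = 2.1355×10^5 km.
At apoapsis, r = 3.640×10^5 km.
Applying v² = μ(2/r − 1/a_t): v = 1.697 km/s.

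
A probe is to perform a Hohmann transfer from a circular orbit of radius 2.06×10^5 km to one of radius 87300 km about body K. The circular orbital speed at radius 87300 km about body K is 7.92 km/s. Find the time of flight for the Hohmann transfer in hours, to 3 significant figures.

From the circular-orbit relation v² = μ/r at r = 87300 km: μ = v²r = (7.92)² × 87300 = 5.47601×10^6 km³/s².
Semi-major axis of the transfer orbit: a_t = (2.060×10^5 + 87300)/2 = 1.4665×10^5 km.
By Kepler's third law the transfer-orbit period is T = 2π√(a_t³/μ), so t = T/2 = 75390 s.
Converting: 75390 s ÷ 3600 s/hour = 20.9 hours.

t = 20.9 hours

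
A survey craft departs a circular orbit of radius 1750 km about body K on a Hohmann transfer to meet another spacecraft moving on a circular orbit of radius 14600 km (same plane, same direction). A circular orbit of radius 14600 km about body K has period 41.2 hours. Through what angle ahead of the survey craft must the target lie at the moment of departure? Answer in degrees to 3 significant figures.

φ = 105°

From Kepler's third law T² = 4π²r³/μ at r = 14600 km, T = 41.2 hours = 41.2 × 3600 s = 1.4832×10^5 s: μ = 4π²r³/T² = 5584.94 km³/s².
The Hohmann ellipse has a_t = (r₁ + r₂)/2 = 8175 km.
Transfer time t = π√(a_t³/μ) = 31072 s.
Target angular speed ω₂ = √(μ/r₂³) = 4.2362×10^-5 rad/s.
Angle swept by the target during transfer: ω₂·t = 1.3163 rad = 75.42°.
Arrival is 180° from departure on the ellipse, so φ = 180° − 75.42° = 105°.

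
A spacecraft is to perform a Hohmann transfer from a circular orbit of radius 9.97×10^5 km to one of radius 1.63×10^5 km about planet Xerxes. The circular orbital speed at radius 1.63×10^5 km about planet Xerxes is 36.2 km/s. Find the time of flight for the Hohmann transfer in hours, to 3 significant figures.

t = 26.4 hours

From the circular-orbit relation v² = μ/r at r = 1.63×10^5 km: μ = v²r = (36.2)² × 1.63×10^5 = 2.13602×10^8 km³/s².
Transfer-ellipse semi-major axis a_t = (r₁ + r₂)/2 = (9.970×10^5 + 1.630×10^5)/2 = 5.800×10^5 km.
By Kepler's third law the transfer-orbit period is T = 2π√(a_t³/μ), so t = T/2 = 94950 s.
Converting: 94950 s ÷ 3600 s/hour = 26.4 hours.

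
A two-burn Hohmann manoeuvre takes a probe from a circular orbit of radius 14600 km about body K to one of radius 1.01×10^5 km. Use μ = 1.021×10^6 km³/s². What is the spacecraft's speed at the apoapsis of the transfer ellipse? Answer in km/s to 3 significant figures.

v = 1.60 km/s

Semi-major axis of the transfer orbit: a_t = (14600 + 1.010×10^5)/2 = 57800 km.
The apoapsis of the transfer ellipse is at r = 1.010×10^5 km.
Applying v² = μ(2/r − 1/a_t): v = 1.598 km/s.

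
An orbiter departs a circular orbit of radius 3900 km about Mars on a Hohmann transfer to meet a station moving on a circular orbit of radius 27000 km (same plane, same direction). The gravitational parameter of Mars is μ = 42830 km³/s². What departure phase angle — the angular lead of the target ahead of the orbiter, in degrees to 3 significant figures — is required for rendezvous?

Semi-major axis of the transfer orbit: a_t = (3900 + 27000)/2 = 15450 km.
Transfer time t = π√(a_t³/μ) = 29152.0 s.
Target angular speed ω₂ = √(μ/r₂³) = 4.66475×10^-5 rad/s.
Angle swept by the target during transfer: ω₂·t = 1.35987 rad = 77.91°.
Arrival is 180° from departure on the ellipse, so φ = 180° − 77.91° = 102°.

φ = 102°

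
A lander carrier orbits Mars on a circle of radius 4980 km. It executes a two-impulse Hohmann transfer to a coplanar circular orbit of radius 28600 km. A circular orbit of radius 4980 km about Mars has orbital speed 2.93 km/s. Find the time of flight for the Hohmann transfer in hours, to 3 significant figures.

t = 9.18 hours

From the circular-orbit relation v² = μ/r at r = 4980 km: μ = v²r = (2.93)² × 4980 = 42752.8 km³/s².
Semi-major axis of the transfer orbit: a_t = (4980 + 28600)/2 = 16790 km.
Half the transfer-orbit period gives t = π√(a_t³/μ) = 33060 s.
Converting: 33060 s ÷ 3600 s/hour = 9.18 hours.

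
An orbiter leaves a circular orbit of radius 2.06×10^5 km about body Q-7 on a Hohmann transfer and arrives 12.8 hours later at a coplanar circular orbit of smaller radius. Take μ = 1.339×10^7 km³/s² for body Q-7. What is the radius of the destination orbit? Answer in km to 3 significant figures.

r₂ = 78600 km

Transfer time t = 12.8 hours = 46080 s, and t = π√(a_t³/μ).
So a_t = (μ t²/π²)^(1/3) = (1.339×10^7 × (46080)² / π²)^(1/3) = 1.4229×10^5 km.
Since a_t = (r₁ + r₂)/2, r₂ = 2a_t − r₁ = 2×1.4229×10^5 − 2.060×10^5 = 78580 km.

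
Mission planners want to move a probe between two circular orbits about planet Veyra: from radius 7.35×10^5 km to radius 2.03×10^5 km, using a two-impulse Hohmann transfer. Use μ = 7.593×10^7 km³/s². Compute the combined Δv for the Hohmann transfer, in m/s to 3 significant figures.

Δv = 8350 m/s

Semi-major axis of the transfer orbit: a_t = (7.350×10^5 + 2.030×10^5)/2 = 4.690×10^5 km.
At r₁ the circular-orbit speed is v₁ = √(μ/r₁) = 10.164 km/s.
On the transfer ellipse at r₁, vis-viva gives v_a = √[μ(2/r₁ − 1/a_t)] = 6.6869 km/s.
First burn Δv₁ = |v_a − v₁| = 3.477 km/s.
Circular speed at r₂: v₂ = √(μ/r₂) = 19.340 km/s.
Transfer-orbit speed at r₂: v_p = √[μ(2/r₂ − 1/a_t)] = 24.211 km/s.
Second burn Δv₂ = |v₂ − v_p| = 4.871 km/s.
Δv = Δv₁ + Δv₂ = 3.477 + 4.871 = 8.348 km/s.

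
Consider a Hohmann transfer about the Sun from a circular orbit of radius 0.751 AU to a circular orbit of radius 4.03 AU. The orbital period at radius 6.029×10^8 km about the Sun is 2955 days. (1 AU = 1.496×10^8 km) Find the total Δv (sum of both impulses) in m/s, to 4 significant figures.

From Kepler's third law T² = 4π²r³/μ at r = 6.029×10^8 km, T = 2955 days = 2955 × 86400 s = 2.55312×10^8 s: μ = 4π²r³/T² = 1.32725×10^11 km³/s².
In km: r₁ = 0.751 × 1.496×10^8 = 1.123496×10^8 km; r₂ = 4.03 × 1.496×10^8 = 6.02888×10^8 km.
Transfer-ellipse semi-major axis a_t = (r₁ + r₂)/2 = (1.123496×10^8 + 6.02888×10^8)/2 = 3.576188×10^8 km.
At r₁ the circular-orbit speed is v₁ = √(μ/r₁) = 34.37 km/s.
On the transfer ellipse at r₁, vis-viva equation gives v_p = √[μ(2/r₁ − 1/a_t)] = 44.63 km/s.
First burn Δv₁ = |v_p − v₁| = 10.26 km/s.
At r₂, v₂ = √(μ/r₂) = 14.837 km/s.
Transfer-orbit speed at r₂: v_a = √[μ(2/r₂ − 1/a_t)] = 8.3164 km/s.
Second burn Δv₂ = |v₂ − v_a| = 6.521 km/s.
Total Δv = Δv₁ + Δv₂ = 16.78 km/s.

Δv = 16780 m/s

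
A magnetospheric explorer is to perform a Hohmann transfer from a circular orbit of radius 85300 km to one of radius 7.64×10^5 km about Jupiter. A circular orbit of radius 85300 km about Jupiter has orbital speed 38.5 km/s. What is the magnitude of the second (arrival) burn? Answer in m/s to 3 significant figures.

From the circular-orbit relation v² = μ/r at r = 85300 km: μ = v²r = (38.5)² × 85300 = 1.26436×10^8 km³/s².
Semi-major axis of the transfer orbit: a_t = (85300 + 7.640×10^5)/2 = 4.2465×10^5 km.
On the circular orbit at r = 7.640×10^5 km, v_c = √(μ/r) = 12.8644 km/s.
Vis-viva on the transfer ellipse at r = 7.640×10^5 km gives v_t = √[μ(2/r − 1/a_t)] = 5.76564 km/s.
Δv₂ = |v_t − v_c| = |5.76564 − 12.8644| = 7.099 km/s.

Δv₂ = 7100 m/s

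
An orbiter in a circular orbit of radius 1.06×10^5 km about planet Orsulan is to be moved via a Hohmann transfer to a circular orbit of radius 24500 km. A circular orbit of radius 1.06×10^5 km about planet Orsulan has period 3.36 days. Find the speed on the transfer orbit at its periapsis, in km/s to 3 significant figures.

v = 6.08 km/s

From Kepler's third law T² = 4π²r³/μ at r = 1.06×10^5 km, T = 3.36 days = 3.36 × 86400 s = 2.90304×10^5 s: μ = 4π²r³/T² = 5.57919×10^5 km³/s².
The Hohmann ellipse has a_t = (r₁ + r₂)/2 = 65250 km.
The periapsis of the transfer ellipse is at r = 24500 km.
Applying v² = μ(2/r − 1/a_t): v = 6.082 km/s.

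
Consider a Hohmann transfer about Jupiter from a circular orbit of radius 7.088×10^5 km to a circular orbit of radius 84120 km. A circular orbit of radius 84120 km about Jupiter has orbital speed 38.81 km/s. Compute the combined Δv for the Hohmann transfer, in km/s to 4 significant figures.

Δv = 20.29 km/s

From the circular-orbit relation v² = μ/r at r = 84120 km: μ = v²r = (38.81)² × 84120 = 1.26703×10^8 km³/s².
The Hohmann ellipse has a_t = (r₁ + r₂)/2 = 3.9646×10^5 km.
At r₁ the circular-orbit speed is v₁ = √(μ/r₁) = 13.37 km/s.
On the transfer ellipse at r₁, vis-viva gives v_a = √[μ(2/r₁ − 1/a_t)] = 6.159 km/s.
First burn Δv₁ = |v_a − v₁| = 7.211 km/s.
Circular speed at r₂: v₂ = √(μ/r₂) = 38.81 km/s.
Transfer-orbit speed at r₂: v_p = √[μ(2/r₂ − 1/a_t)] = 51.89 km/s.
Second burn Δv₂ = |v₂ − v_p| = 13.08 km/s.
Δv = Δv₁ + Δv₂ = 7.211 + 13.08 = 20.29 km/s.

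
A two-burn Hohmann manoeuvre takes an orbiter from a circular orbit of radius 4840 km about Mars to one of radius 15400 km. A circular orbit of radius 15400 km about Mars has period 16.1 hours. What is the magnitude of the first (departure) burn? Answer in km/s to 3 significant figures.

From Kepler's third law T² = 4π²r³/μ at r = 15400 km, T = 16.1 hours = 16.1 × 3600 s = 57960 s: μ = 4π²r³/T² = 42920.5 km³/s².
Semi-major axis of the transfer orbit: a_t = (4840 + 15400)/2 = 10120 km.
Circular speed at r = 4840 km: v_c = √(μ/r) = 2.9779 km/s.
Vis-viva on the transfer ellipse at r = 4840 km gives v_t = √[μ(2/r − 1/a_t)] = 3.6735 km/s.
Δv₁ = |v_t − v_c| = |3.6735 − 2.9779| = 0.6956 km/s.

Δv₁ = 0.696 km/s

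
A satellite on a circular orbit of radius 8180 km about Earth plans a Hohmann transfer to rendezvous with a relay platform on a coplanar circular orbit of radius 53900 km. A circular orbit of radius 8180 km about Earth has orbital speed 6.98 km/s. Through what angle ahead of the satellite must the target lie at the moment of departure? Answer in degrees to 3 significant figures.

From the circular-orbit relation v² = μ/r at r = 8180 km: μ = v²r = (6.98)² × 8180 = 3.98533×10^5 km³/s².
Semi-major axis of the transfer orbit: a_t = (8180 + 53900)/2 = 31040 km.
The half-period of the transfer ellipse is t = π√(a_t³/μ) = 27214.5 s.
The target's mean motion on its circular orbit is ω₂ = √(μ/r₂³) = 5.04486×10^-5 rad/s.
Angle swept by the target during transfer: ω₂·t = 1.3729 rad = 78.66°.
The satellite traverses 180° on the transfer ellipse, so the target must lead by 180° − 78.66° = 101°.

φ = 101°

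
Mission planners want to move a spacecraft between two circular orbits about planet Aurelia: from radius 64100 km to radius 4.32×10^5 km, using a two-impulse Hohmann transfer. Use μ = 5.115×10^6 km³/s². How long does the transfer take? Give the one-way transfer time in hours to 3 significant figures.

t = 47.7 hours

Semi-major axis of the transfer orbit: a_t = (64100 + 4.320×10^5)/2 = 2.4805×10^5 km.
By Kepler's third law the transfer-orbit period is T = 2π√(a_t³/μ), so t = T/2 = 1.716×10^5 s.
Converting: 1.716×10^5 s ÷ 3600 s/hour = 47.7 hours.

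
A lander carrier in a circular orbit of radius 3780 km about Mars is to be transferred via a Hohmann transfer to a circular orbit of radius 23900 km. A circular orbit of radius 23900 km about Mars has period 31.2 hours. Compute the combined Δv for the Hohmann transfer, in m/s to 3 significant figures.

Δv = 1690 m/s

From Kepler's third law T² = 4π²r³/μ at r = 23900 km, T = 31.2 hours = 31.2 × 3600 s = 1.1232×10^5 s: μ = 4π²r³/T² = 42720.8 km³/s².
Semi-major axis of the transfer orbit: a_t = (3780 + 23900)/2 = 13840 km.
At r₁ the circular-orbit speed is v₁ = √(μ/r₁) = 3.362 km/s.
On the transfer ellipse at r₁, vis-viva equation gives v_p = √[μ(2/r₁ − 1/a_t)] = 4.418 km/s.
First burn Δv₁ = |v_p − v₁| = 1.056 km/s.
At r₂, v₂ = √(μ/r₂) = 1.337 km/s.
Transfer-orbit speed at r₂: v_a = √[μ(2/r₂ − 1/a_t)] = 0.6987 km/s.
Second burn Δv₂ = |v₂ − v_a| = 0.6383 km/s.
Total Δv = Δv₁ + Δv₂ = 1.694 km/s.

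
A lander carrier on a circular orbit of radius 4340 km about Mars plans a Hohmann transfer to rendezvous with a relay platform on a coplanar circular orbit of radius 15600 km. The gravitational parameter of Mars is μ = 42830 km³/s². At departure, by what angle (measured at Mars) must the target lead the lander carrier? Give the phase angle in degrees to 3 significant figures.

The Hohmann ellipse has a_t = (r₁ + r₂)/2 = 9970 km.
Transfer time t = π√(a_t³/μ) = 15111.9 s.
Target angular speed ω₂ = √(μ/r₂³) = 1.06215×10^-4 rad/s.
Angle swept by the target during transfer: ω₂·t = 1.6051 rad = 91.97°.
The lander carrier traverses 180° on the transfer ellipse, so the target must lead by 180° − 91.97° = 88.0°.

φ = 88.0°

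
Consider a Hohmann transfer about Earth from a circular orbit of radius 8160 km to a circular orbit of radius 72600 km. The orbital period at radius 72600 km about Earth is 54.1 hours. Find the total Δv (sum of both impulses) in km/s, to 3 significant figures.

From Kepler's third law T² = 4π²r³/μ at r = 72600 km, T = 54.1 hours = 54.1 × 3600 s = 1.9476×10^5 s: μ = 4π²r³/T² = 3.98263×10^5 km³/s².
Semi-major axis of the transfer orbit: a_t = (8160 + 72600)/2 = 40380 km.
Circular speed at r₁: v₁ = √(μ/r₁) = √(3.98263×10^5/8160) = 6.9862 km/s.
Transfer-orbit speed at r₁ (vis-viva equation): v_p = √[μ(2/r₁ − 1/a_t)] = 9.3675 km/s.
First burn Δv₁ = |v_p − v₁| = 2.3813 km/s.
At r₂, v₂ = √(μ/r₂) = 2.3422 km/s.
Transfer-orbit speed at r₂: v_a = √[μ(2/r₂ − 1/a_t)] = 1.0529 km/s.
Second burn Δv₂ = |v₂ − v_a| = 1.2893 km/s.
Total Δv = Δv₁ + Δv₂ = 3.671 km/s.

Δv = 3.67 km/s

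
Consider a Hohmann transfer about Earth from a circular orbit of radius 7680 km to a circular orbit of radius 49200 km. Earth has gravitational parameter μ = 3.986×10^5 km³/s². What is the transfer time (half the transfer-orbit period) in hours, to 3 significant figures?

t = 6.63 hours

Transfer-ellipse semi-major axis a_t = (r₁ + r₂)/2 = (7680 + 49200)/2 = 28440 km.
Half the transfer-orbit period gives t = π√(a_t³/μ) = 23870 s.
Converting: 23870 s ÷ 3600 s/hour = 6.63 hours.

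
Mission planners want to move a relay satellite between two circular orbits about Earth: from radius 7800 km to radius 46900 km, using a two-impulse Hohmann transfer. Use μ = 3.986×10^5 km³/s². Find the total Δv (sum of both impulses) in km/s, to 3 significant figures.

Δv = 3.57 km/s

Semi-major axis of the transfer orbit: a_t = (7800 + 46900)/2 = 27350 km.
Circular speed at r₁: v₁ = √(μ/r₁) = √(3.986×10^5/7800) = 7.14861 km/s.
Transfer-orbit speed at r₁ (vis-viva equation): v_p = √[μ(2/r₁ − 1/a_t)] = 9.36115 km/s.
First burn Δv₁ = |v_p − v₁| = 2.213 km/s.
At r₂, v₂ = √(μ/r₂) = 2.915 km/s.
Transfer-orbit speed at r₂: v_a = √[μ(2/r₂ − 1/a_t)] = 1.557 km/s.
Second burn Δv₂ = |v₂ − v_a| = 1.358 km/s.
Δv = Δv₁ + Δv₂ = 2.213 + 1.358 = 3.571 km/s.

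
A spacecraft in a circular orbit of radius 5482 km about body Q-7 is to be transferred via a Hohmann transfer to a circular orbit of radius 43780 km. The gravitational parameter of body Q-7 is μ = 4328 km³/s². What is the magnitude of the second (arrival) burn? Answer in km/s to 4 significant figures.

Semi-major axis of the transfer orbit: a_t = (5482 + 43780)/2 = 24631 km.
On the circular orbit at r = 43780 km, v_c = √(μ/r) = 0.3144 km/s.
Vis-viva on the transfer ellipse at r = 43780 km gives v_t = √[μ(2/r − 1/a_t)] = 0.1483 km/s.
Δv₂ = |v_t − v_c| = |0.1483 − 0.3144| = 0.1661 km/s.

Δv₂ = 0.1661 km/s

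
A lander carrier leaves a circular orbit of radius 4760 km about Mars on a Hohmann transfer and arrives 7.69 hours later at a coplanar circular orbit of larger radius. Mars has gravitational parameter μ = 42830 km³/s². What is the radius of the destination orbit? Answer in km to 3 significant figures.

r₂ = 25100 km

Transfer time t = 7.69 hours = 27684 s, and t = π√(a_t³/μ).
So a_t = (μ t²/π²)^(1/3) = (42830 × (27684)² / π²)^(1/3) = 14927 km.
Since a_t = (r₁ + r₂)/2, r₂ = 2a_t − r₁ = 2×14927 − 4760 = 25094 km.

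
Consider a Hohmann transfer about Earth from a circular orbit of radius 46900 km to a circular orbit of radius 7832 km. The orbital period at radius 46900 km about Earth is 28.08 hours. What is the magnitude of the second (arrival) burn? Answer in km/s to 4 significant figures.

Δv₂ = 2.205 km/s

From Kepler's third law T² = 4π²r³/μ at r = 46900 km, T = 28.08 hours = 28.08 × 3600 s = 1.01088×10^5 s: μ = 4π²r³/T² = 3.98547×10^5 km³/s².
Semi-major axis of the transfer orbit: a_t = (46900 + 7832)/2 = 27366 km.
Circular speed at r = 7832 km: v_c = √(μ/r) = 7.134 km/s.
Vis-viva on the transfer ellipse at r = 7832 km gives v_t = √[μ(2/r − 1/a_t)] = 9.339 km/s.
Δv₂ = |v_t − v_c| = |9.339 − 7.134| = 2.205 km/s.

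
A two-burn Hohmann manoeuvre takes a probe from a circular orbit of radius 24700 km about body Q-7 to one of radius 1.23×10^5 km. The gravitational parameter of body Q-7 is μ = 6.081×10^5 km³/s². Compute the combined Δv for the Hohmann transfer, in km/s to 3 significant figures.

Δv = 2.38 km/s

The Hohmann ellipse has a_t = (r₁ + r₂)/2 = 73850 km.
Circular speed at r₁: v₁ = √(μ/r₁) = √(6.081×10^5/24700) = 4.9618 km/s.
Transfer-orbit speed at r₁ (v² = μ(2/r − 1/a)): v_p = √[μ(2/r₁ − 1/a_t)] = 6.4035 km/s.
First burn Δv₁ = |v_p − v₁| = 1.4417 km/s.
Circular speed at r₂: v₂ = √(μ/r₂) = 2.22349 km/s.
Transfer-orbit speed at r₂: v_a = √[μ(2/r₂ − 1/a_t)] = 1.28590 km/s.
Second burn Δv₂ = |v₂ − v_a| = 0.93759 km/s.
Δv = Δv₁ + Δv₂ = 1.4417 + 0.93759 = 2.379 km/s.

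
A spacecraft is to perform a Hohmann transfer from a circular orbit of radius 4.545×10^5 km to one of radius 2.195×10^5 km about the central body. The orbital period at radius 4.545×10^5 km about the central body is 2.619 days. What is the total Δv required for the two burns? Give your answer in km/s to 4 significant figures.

From Kepler's third law T² = 4π²r³/μ at r = 4.545×10^5 km, T = 2.619 days = 2.619 × 86400 s = 2.262816×10^5 s: μ = 4π²r³/T² = 7.23874×10^7 km³/s².
Transfer-ellipse semi-major axis a_t = (r₁ + r₂)/2 = (4.545×10^5 + 2.195×10^5)/2 = 3.370×10^5 km.
At r₁ the circular-orbit speed is v₁ = √(μ/r₁) = 12.620 km/s.
Transfer-orbit speed at r₁ (vis-viva): v_a = √[μ(2/r₁ − 1/a_t)] = 10.185 km/s.
First burn Δv₁ = |v_a − v₁| = 2.435 km/s.
At r₂, v₂ = √(μ/r₂) = 18.16 km/s.
Transfer-orbit speed at r₂: v_p = √[μ(2/r₂ − 1/a_t)] = 21.09 km/s.
Second burn Δv₂ = |v₂ − v_p| = 2.930 km/s.
Total Δv = Δv₁ + Δv₂ = 5.365 km/s.

Δv = 5.365 km/s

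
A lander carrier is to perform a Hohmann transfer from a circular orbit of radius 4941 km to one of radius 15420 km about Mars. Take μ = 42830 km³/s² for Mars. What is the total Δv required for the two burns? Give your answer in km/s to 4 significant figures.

Semi-major axis of the transfer orbit: a_t = (4941 + 15420)/2 = 10180.5 km.
Circular speed at r₁: v₁ = √(μ/r₁) = √(42830/4941) = 2.9442 km/s.
Transfer-orbit speed at r₁ (v² = μ(2/r − 1/a)): v_p = √[μ(2/r₁ − 1/a_t)] = 3.6235 km/s.
First burn Δv₁ = |v_p − v₁| = 0.6793 km/s.
At r₂, v₂ = √(μ/r₂) = 1.6666 km/s.
Transfer-orbit speed at r₂: v_a = √[μ(2/r₂ − 1/a_t)] = 1.1611 km/s.
Second burn Δv₂ = |v₂ − v_a| = 0.5055 km/s.
Total Δv = Δv₁ + Δv₂ = 1.185 km/s.

Δv = 1.185 km/s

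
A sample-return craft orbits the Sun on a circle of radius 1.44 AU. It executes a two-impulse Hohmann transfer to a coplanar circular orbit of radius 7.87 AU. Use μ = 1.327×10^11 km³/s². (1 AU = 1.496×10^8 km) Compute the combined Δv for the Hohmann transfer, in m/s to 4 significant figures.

In km: r₁ = 1.44 × 1.496×10^8 = 2.15424×10^8 km; r₂ = 7.87 × 1.496×10^8 = 1.177352×10^9 km.
Semi-major axis of the transfer orbit: a_t = (2.15424×10^8 + 1.177352×10^9)/2 = 6.96388×10^8 km.
Circular speed at r₁: v₁ = √(μ/r₁) = √(1.327×10^11/2.15424×10^8) = 24.819 km/s.
On the transfer ellipse at r₁, vis-viva equation gives v_p = √[μ(2/r₁ − 1/a_t)] = 32.271 km/s.
First burn Δv₁ = |v_p − v₁| = 7.452 km/s.
Circular speed at r₂: v₂ = √(μ/r₂) = 10.617 km/s.
Transfer-orbit speed at r₂: v_a = √[μ(2/r₂ − 1/a_t)] = 5.9048 km/s.
Second burn Δv₂ = |v₂ − v_a| = 4.712 km/s.
Δv = Δv₁ + Δv₂ = 7.452 + 4.712 = 12.16 km/s.

Δv = 12160 m/s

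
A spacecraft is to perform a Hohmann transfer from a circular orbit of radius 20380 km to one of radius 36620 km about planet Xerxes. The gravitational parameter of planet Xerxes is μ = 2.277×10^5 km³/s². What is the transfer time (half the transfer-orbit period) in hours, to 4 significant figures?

Semi-major axis of the transfer orbit: a_t = (20380 + 36620)/2 = 28500 km.
Half the transfer-orbit period gives t = π√(a_t³/μ) = 31676 s.
Converting: 31676 s ÷ 3600 s/hour = 8.799 hours.

t = 8.799 hours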